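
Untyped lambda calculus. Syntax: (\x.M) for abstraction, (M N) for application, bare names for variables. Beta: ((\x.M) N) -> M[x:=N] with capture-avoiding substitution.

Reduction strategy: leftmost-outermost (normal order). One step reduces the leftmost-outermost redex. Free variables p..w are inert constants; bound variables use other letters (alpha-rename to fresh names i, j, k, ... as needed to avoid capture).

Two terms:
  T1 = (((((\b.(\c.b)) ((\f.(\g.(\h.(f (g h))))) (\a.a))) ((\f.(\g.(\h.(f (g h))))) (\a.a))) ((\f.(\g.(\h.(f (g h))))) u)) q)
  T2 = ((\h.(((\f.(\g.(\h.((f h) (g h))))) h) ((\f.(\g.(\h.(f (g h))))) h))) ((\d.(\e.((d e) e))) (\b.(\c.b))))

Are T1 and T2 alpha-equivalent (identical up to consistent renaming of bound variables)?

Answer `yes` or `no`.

Term 1: (((((\b.(\c.b)) ((\f.(\g.(\h.(f (g h))))) (\a.a))) ((\f.(\g.(\h.(f (g h))))) (\a.a))) ((\f.(\g.(\h.(f (g h))))) u)) q)
Term 2: ((\h.(((\f.(\g.(\h.((f h) (g h))))) h) ((\f.(\g.(\h.(f (g h))))) h))) ((\d.(\e.((d e) e))) (\b.(\c.b))))
Alpha-equivalence: compare structure up to binder renaming.
Result: False

Answer: no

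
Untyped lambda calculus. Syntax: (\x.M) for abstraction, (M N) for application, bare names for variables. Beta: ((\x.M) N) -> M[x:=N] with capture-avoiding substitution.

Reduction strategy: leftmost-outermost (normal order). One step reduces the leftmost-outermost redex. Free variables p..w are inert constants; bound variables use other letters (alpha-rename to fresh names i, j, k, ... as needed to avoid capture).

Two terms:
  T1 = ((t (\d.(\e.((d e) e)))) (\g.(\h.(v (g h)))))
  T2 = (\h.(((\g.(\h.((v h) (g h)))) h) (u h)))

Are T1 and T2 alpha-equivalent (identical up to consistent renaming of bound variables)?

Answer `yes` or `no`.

Answer: no

Derivation:
Term 1: ((t (\d.(\e.((d e) e)))) (\g.(\h.(v (g h)))))
Term 2: (\h.(((\g.(\h.((v h) (g h)))) h) (u h)))
Alpha-equivalence: compare structure up to binder renaming.
Result: False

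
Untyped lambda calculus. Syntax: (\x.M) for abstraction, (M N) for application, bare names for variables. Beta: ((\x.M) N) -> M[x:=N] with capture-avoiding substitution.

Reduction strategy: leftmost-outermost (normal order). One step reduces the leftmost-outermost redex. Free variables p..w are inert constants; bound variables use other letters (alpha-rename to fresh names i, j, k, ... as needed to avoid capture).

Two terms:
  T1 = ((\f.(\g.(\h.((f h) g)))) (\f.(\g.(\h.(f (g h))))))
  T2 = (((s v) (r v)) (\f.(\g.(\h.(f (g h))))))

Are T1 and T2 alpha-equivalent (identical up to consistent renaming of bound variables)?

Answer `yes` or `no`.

Term 1: ((\f.(\g.(\h.((f h) g)))) (\f.(\g.(\h.(f (g h))))))
Term 2: (((s v) (r v)) (\f.(\g.(\h.(f (g h))))))
Alpha-equivalence: compare structure up to binder renaming.
Result: False

Answer: no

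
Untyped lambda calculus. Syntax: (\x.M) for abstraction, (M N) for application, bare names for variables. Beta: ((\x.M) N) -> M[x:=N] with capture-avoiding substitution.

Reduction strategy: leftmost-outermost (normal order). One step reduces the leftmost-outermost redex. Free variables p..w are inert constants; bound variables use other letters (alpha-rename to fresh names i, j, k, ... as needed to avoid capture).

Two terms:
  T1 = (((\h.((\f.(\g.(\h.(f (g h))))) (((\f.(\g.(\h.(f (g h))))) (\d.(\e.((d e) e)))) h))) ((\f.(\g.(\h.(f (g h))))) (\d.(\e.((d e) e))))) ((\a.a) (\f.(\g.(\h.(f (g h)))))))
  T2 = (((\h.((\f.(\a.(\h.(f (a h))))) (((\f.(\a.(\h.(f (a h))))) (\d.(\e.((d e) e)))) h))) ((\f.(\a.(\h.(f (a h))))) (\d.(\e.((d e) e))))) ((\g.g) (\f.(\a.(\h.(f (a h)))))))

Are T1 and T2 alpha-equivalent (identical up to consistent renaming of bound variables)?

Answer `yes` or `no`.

Term 1: (((\h.((\f.(\g.(\h.(f (g h))))) (((\f.(\g.(\h.(f (g h))))) (\d.(\e.((d e) e)))) h))) ((\f.(\g.(\h.(f (g h))))) (\d.(\e.((d e) e))))) ((\a.a) (\f.(\g.(\h.(f (g h)))))))
Term 2: (((\h.((\f.(\a.(\h.(f (a h))))) (((\f.(\a.(\h.(f (a h))))) (\d.(\e.((d e) e)))) h))) ((\f.(\a.(\h.(f (a h))))) (\d.(\e.((d e) e))))) ((\g.g) (\f.(\a.(\h.(f (a h)))))))
Alpha-equivalence: compare structure up to binder renaming.
Result: True

Answer: yes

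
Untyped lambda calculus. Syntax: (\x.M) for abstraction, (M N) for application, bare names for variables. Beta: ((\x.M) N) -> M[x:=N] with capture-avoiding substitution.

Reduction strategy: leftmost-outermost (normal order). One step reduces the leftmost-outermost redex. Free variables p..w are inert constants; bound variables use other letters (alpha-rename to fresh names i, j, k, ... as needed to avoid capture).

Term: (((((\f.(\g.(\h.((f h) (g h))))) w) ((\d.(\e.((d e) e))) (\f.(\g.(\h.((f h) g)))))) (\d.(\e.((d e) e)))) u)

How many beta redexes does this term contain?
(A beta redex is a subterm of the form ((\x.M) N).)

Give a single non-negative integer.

Term: (((((\f.(\g.(\h.((f h) (g h))))) w) ((\d.(\e.((d e) e))) (\f.(\g.(\h.((f h) g)))))) (\d.(\e.((d e) e)))) u)
  Redex: ((\f.(\g.(\h.((f h) (g h))))) w)
  Redex: ((\d.(\e.((d e) e))) (\f.(\g.(\h.((f h) g)))))
Total redexes: 2

Answer: 2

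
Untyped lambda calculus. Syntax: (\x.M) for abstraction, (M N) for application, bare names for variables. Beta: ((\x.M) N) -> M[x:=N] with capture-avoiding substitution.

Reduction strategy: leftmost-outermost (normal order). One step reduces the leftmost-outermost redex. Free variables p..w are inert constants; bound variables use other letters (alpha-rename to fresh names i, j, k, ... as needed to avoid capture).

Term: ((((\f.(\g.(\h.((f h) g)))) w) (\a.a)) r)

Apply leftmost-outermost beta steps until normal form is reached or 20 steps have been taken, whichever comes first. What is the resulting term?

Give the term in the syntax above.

Answer: ((w r) (\a.a))

Derivation:
Step 0: ((((\f.(\g.(\h.((f h) g)))) w) (\a.a)) r)
Step 1: (((\g.(\h.((w h) g))) (\a.a)) r)
Step 2: ((\h.((w h) (\a.a))) r)
Step 3: ((w r) (\a.a))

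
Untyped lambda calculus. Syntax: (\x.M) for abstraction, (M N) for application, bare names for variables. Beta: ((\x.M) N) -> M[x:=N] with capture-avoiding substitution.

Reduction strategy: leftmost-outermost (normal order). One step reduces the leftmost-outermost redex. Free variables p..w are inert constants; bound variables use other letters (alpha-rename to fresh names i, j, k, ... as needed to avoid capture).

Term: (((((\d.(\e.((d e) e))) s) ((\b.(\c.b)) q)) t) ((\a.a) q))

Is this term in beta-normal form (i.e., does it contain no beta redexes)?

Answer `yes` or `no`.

Term: (((((\d.(\e.((d e) e))) s) ((\b.(\c.b)) q)) t) ((\a.a) q))
Found 3 beta redex(es).

Answer: no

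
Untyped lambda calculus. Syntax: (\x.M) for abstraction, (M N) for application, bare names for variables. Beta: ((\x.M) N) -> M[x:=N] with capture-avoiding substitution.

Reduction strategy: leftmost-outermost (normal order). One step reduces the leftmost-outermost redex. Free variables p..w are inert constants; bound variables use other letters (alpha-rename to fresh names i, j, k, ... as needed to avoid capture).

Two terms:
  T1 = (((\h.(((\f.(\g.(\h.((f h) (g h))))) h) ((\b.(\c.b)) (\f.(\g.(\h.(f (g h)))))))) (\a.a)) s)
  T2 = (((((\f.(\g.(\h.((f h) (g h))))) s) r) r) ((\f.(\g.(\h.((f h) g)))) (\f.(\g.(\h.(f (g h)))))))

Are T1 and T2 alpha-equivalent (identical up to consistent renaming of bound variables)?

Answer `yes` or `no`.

Answer: no

Derivation:
Term 1: (((\h.(((\f.(\g.(\h.((f h) (g h))))) h) ((\b.(\c.b)) (\f.(\g.(\h.(f (g h)))))))) (\a.a)) s)
Term 2: (((((\f.(\g.(\h.((f h) (g h))))) s) r) r) ((\f.(\g.(\h.((f h) g)))) (\f.(\g.(\h.(f (g h)))))))
Alpha-equivalence: compare structure up to binder renaming.
Result: False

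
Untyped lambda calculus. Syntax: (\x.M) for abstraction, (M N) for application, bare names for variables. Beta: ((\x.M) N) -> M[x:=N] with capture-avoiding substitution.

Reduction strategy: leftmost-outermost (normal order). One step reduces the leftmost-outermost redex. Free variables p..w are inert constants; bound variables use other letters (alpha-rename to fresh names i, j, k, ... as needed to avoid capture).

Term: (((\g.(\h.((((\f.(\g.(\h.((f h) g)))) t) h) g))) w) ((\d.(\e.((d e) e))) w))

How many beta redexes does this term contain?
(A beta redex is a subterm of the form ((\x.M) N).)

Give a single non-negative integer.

Term: (((\g.(\h.((((\f.(\g.(\h.((f h) g)))) t) h) g))) w) ((\d.(\e.((d e) e))) w))
  Redex: ((\g.(\h.((((\f.(\g.(\h.((f h) g)))) t) h) g))) w)
  Redex: ((\f.(\g.(\h.((f h) g)))) t)
  Redex: ((\d.(\e.((d e) e))) w)
Total redexes: 3

Answer: 3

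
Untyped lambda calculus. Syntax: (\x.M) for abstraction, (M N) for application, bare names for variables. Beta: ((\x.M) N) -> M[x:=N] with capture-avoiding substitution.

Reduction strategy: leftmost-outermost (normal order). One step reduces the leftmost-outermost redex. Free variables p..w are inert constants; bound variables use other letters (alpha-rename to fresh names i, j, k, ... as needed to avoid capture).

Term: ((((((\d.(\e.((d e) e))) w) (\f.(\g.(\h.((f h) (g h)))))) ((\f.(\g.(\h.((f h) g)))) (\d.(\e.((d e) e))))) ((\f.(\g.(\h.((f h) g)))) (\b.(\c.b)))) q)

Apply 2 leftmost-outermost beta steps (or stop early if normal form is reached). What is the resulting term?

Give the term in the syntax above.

Step 0: ((((((\d.(\e.((d e) e))) w) (\f.(\g.(\h.((f h) (g h)))))) ((\f.(\g.(\h.((f h) g)))) (\d.(\e.((d e) e))))) ((\f.(\g.(\h.((f h) g)))) (\b.(\c.b)))) q)
Step 1: (((((\e.((w e) e)) (\f.(\g.(\h.((f h) (g h)))))) ((\f.(\g.(\h.((f h) g)))) (\d.(\e.((d e) e))))) ((\f.(\g.(\h.((f h) g)))) (\b.(\c.b)))) q)
Step 2: (((((w (\f.(\g.(\h.((f h) (g h)))))) (\f.(\g.(\h.((f h) (g h)))))) ((\f.(\g.(\h.((f h) g)))) (\d.(\e.((d e) e))))) ((\f.(\g.(\h.((f h) g)))) (\b.(\c.b)))) q)

Answer: (((((w (\f.(\g.(\h.((f h) (g h)))))) (\f.(\g.(\h.((f h) (g h)))))) ((\f.(\g.(\h.((f h) g)))) (\d.(\e.((d e) e))))) ((\f.(\g.(\h.((f h) g)))) (\b.(\c.b)))) q)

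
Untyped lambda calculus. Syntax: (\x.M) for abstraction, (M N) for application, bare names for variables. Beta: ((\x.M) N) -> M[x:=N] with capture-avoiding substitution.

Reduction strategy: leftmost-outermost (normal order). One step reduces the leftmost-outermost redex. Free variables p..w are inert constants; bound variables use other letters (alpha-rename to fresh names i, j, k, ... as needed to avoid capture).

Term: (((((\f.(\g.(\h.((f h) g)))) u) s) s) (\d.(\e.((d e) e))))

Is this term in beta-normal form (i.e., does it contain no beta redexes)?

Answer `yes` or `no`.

Term: (((((\f.(\g.(\h.((f h) g)))) u) s) s) (\d.(\e.((d e) e))))
Found 1 beta redex(es).

Answer: no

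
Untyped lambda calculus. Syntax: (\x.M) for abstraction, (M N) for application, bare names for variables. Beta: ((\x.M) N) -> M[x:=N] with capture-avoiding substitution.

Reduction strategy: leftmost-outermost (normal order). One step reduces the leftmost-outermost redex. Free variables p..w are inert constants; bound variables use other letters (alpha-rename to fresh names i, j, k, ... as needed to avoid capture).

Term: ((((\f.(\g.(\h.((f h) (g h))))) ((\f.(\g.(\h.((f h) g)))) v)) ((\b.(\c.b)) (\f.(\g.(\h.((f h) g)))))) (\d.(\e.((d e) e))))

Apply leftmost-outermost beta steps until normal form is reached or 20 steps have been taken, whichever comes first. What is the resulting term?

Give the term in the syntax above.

Step 0: ((((\f.(\g.(\h.((f h) (g h))))) ((\f.(\g.(\h.((f h) g)))) v)) ((\b.(\c.b)) (\f.(\g.(\h.((f h) g)))))) (\d.(\e.((d e) e))))
Step 1: (((\g.(\h.((((\f.(\g.(\h.((f h) g)))) v) h) (g h)))) ((\b.(\c.b)) (\f.(\g.(\h.((f h) g)))))) (\d.(\e.((d e) e))))
Step 2: ((\h.((((\f.(\g.(\h.((f h) g)))) v) h) (((\b.(\c.b)) (\f.(\g.(\h.((f h) g))))) h))) (\d.(\e.((d e) e))))
Step 3: ((((\f.(\g.(\h.((f h) g)))) v) (\d.(\e.((d e) e)))) (((\b.(\c.b)) (\f.(\g.(\h.((f h) g))))) (\d.(\e.((d e) e)))))
Step 4: (((\g.(\h.((v h) g))) (\d.(\e.((d e) e)))) (((\b.(\c.b)) (\f.(\g.(\h.((f h) g))))) (\d.(\e.((d e) e)))))
Step 5: ((\h.((v h) (\d.(\e.((d e) e))))) (((\b.(\c.b)) (\f.(\g.(\h.((f h) g))))) (\d.(\e.((d e) e)))))
Step 6: ((v (((\b.(\c.b)) (\f.(\g.(\h.((f h) g))))) (\d.(\e.((d e) e))))) (\d.(\e.((d e) e))))
Step 7: ((v ((\c.(\f.(\g.(\h.((f h) g))))) (\d.(\e.((d e) e))))) (\d.(\e.((d e) e))))
Step 8: ((v (\f.(\g.(\h.((f h) g))))) (\d.(\e.((d e) e))))

Answer: ((v (\f.(\g.(\h.((f h) g))))) (\d.(\e.((d e) e))))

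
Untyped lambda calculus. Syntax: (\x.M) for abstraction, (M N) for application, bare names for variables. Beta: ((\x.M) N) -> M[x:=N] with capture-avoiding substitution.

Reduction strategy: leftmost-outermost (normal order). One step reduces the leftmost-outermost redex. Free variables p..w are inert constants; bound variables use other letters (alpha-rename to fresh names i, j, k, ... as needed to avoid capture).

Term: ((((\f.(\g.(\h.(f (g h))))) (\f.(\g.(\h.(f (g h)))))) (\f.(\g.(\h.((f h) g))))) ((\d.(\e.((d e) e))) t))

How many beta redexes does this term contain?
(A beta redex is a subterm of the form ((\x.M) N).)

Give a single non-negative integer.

Term: ((((\f.(\g.(\h.(f (g h))))) (\f.(\g.(\h.(f (g h)))))) (\f.(\g.(\h.((f h) g))))) ((\d.(\e.((d e) e))) t))
  Redex: ((\f.(\g.(\h.(f (g h))))) (\f.(\g.(\h.(f (g h))))))
  Redex: ((\d.(\e.((d e) e))) t)
Total redexes: 2

Answer: 2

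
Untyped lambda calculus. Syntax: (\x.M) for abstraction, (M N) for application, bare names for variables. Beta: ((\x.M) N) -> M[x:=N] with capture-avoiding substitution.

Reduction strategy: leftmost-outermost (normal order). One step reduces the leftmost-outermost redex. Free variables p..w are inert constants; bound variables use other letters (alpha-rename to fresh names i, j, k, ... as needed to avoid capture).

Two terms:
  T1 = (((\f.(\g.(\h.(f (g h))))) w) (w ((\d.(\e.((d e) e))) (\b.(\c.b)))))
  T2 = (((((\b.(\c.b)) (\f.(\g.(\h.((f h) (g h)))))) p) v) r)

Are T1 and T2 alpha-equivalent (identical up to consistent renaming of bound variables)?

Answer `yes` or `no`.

Answer: no

Derivation:
Term 1: (((\f.(\g.(\h.(f (g h))))) w) (w ((\d.(\e.((d e) e))) (\b.(\c.b)))))
Term 2: (((((\b.(\c.b)) (\f.(\g.(\h.((f h) (g h)))))) p) v) r)
Alpha-equivalence: compare structure up to binder renaming.
Result: False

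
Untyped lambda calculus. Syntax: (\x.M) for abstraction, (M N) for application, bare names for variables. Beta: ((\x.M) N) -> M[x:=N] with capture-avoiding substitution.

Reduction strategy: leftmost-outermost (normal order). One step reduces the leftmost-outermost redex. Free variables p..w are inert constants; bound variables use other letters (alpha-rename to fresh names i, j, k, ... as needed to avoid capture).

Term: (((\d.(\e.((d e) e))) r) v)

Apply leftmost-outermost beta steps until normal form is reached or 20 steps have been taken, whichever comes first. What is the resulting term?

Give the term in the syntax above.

Step 0: (((\d.(\e.((d e) e))) r) v)
Step 1: ((\e.((r e) e)) v)
Step 2: ((r v) v)

Answer: ((r v) v)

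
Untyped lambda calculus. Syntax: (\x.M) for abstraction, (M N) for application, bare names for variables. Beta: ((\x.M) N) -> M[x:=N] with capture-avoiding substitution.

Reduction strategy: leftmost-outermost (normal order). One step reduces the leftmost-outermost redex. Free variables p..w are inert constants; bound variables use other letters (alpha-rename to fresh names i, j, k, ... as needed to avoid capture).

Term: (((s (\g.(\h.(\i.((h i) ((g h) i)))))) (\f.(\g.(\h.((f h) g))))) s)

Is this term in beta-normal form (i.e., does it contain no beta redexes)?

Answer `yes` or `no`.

Answer: yes

Derivation:
Term: (((s (\g.(\h.(\i.((h i) ((g h) i)))))) (\f.(\g.(\h.((f h) g))))) s)
No beta redexes found.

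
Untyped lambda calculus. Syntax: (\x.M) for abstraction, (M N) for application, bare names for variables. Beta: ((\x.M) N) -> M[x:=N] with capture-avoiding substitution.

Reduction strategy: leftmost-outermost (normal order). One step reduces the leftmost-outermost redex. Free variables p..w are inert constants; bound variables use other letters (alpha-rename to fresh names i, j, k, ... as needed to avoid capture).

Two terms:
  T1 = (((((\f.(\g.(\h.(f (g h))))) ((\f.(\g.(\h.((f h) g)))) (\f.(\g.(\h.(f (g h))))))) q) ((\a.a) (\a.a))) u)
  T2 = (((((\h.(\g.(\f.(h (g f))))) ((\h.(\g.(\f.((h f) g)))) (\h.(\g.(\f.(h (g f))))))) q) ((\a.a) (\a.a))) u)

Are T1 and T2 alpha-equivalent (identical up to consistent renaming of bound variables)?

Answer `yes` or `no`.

Answer: yes

Derivation:
Term 1: (((((\f.(\g.(\h.(f (g h))))) ((\f.(\g.(\h.((f h) g)))) (\f.(\g.(\h.(f (g h))))))) q) ((\a.a) (\a.a))) u)
Term 2: (((((\h.(\g.(\f.(h (g f))))) ((\h.(\g.(\f.((h f) g)))) (\h.(\g.(\f.(h (g f))))))) q) ((\a.a) (\a.a))) u)
Alpha-equivalence: compare structure up to binder renaming.
Result: True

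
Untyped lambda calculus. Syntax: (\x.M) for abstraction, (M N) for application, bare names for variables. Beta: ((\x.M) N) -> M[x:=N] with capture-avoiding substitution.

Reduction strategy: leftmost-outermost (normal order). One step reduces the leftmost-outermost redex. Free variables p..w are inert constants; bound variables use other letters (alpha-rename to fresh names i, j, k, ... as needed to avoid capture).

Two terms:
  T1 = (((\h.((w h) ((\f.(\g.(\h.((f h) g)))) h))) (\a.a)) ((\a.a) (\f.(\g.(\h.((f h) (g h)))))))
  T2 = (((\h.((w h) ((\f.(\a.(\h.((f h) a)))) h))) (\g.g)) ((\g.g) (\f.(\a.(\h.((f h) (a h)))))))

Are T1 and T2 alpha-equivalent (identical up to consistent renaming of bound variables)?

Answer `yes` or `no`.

Term 1: (((\h.((w h) ((\f.(\g.(\h.((f h) g)))) h))) (\a.a)) ((\a.a) (\f.(\g.(\h.((f h) (g h)))))))
Term 2: (((\h.((w h) ((\f.(\a.(\h.((f h) a)))) h))) (\g.g)) ((\g.g) (\f.(\a.(\h.((f h) (a h)))))))
Alpha-equivalence: compare structure up to binder renaming.
Result: True

Answer: yes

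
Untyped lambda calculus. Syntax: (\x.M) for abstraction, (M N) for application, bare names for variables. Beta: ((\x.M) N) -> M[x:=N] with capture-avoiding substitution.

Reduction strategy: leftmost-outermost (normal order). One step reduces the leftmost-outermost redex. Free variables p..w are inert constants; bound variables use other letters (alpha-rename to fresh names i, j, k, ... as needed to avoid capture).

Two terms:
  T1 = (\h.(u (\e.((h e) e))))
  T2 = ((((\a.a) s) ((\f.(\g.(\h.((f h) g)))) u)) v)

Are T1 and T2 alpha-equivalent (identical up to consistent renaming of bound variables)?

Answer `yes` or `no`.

Term 1: (\h.(u (\e.((h e) e))))
Term 2: ((((\a.a) s) ((\f.(\g.(\h.((f h) g)))) u)) v)
Alpha-equivalence: compare structure up to binder renaming.
Result: False

Answer: no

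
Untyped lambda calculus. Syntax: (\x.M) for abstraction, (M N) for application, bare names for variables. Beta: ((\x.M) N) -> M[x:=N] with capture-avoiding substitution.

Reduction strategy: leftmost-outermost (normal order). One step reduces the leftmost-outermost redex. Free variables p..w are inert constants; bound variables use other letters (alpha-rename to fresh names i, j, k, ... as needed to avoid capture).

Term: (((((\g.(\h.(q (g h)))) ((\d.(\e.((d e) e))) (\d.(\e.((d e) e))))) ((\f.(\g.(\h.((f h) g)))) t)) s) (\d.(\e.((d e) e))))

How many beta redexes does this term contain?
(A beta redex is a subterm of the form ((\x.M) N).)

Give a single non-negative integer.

Term: (((((\g.(\h.(q (g h)))) ((\d.(\e.((d e) e))) (\d.(\e.((d e) e))))) ((\f.(\g.(\h.((f h) g)))) t)) s) (\d.(\e.((d e) e))))
  Redex: ((\g.(\h.(q (g h)))) ((\d.(\e.((d e) e))) (\d.(\e.((d e) e)))))
  Redex: ((\d.(\e.((d e) e))) (\d.(\e.((d e) e))))
  Redex: ((\f.(\g.(\h.((f h) g)))) t)
Total redexes: 3

Answer: 3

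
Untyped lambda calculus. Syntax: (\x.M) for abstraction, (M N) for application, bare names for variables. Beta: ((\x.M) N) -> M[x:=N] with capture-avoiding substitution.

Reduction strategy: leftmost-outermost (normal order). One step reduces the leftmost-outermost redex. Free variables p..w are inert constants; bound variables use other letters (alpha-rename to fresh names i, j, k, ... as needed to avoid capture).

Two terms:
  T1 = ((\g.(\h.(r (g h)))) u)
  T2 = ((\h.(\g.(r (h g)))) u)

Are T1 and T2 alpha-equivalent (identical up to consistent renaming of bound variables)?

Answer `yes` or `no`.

Answer: yes

Derivation:
Term 1: ((\g.(\h.(r (g h)))) u)
Term 2: ((\h.(\g.(r (h g)))) u)
Alpha-equivalence: compare structure up to binder renaming.
Result: True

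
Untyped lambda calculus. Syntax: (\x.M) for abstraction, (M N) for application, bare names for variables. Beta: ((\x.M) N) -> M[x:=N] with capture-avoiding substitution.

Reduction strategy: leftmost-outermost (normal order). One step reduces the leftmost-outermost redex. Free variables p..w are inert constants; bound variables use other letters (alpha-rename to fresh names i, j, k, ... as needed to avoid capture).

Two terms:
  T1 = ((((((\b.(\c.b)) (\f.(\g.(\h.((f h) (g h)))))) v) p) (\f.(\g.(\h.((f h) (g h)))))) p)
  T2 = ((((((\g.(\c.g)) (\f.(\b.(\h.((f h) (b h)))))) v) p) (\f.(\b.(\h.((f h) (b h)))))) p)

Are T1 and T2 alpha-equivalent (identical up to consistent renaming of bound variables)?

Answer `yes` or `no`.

Term 1: ((((((\b.(\c.b)) (\f.(\g.(\h.((f h) (g h)))))) v) p) (\f.(\g.(\h.((f h) (g h)))))) p)
Term 2: ((((((\g.(\c.g)) (\f.(\b.(\h.((f h) (b h)))))) v) p) (\f.(\b.(\h.((f h) (b h)))))) p)
Alpha-equivalence: compare structure up to binder renaming.
Result: True

Answer: yes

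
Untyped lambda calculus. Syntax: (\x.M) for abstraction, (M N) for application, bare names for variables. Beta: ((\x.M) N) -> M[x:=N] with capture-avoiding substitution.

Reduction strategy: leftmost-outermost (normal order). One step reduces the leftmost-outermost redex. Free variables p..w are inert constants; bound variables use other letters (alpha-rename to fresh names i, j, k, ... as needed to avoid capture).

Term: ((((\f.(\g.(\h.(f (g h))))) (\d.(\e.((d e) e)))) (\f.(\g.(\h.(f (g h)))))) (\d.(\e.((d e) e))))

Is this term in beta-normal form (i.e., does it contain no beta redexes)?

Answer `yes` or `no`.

Answer: no

Derivation:
Term: ((((\f.(\g.(\h.(f (g h))))) (\d.(\e.((d e) e)))) (\f.(\g.(\h.(f (g h)))))) (\d.(\e.((d e) e))))
Found 1 beta redex(es).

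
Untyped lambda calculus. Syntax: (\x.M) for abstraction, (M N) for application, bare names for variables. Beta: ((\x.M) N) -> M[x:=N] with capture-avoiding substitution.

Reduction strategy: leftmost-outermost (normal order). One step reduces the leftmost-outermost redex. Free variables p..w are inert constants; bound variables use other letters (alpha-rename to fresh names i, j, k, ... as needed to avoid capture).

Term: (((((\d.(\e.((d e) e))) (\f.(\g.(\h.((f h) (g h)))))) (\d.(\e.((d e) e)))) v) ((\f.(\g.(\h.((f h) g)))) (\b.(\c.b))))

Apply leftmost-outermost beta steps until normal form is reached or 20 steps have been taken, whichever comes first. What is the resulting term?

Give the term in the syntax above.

Answer: (((v (\e.((v e) e))) (\e.((v e) e))) (\g.(\h.h)))

Derivation:
Step 0: (((((\d.(\e.((d e) e))) (\f.(\g.(\h.((f h) (g h)))))) (\d.(\e.((d e) e)))) v) ((\f.(\g.(\h.((f h) g)))) (\b.(\c.b))))
Step 1: ((((\e.(((\f.(\g.(\h.((f h) (g h))))) e) e)) (\d.(\e.((d e) e)))) v) ((\f.(\g.(\h.((f h) g)))) (\b.(\c.b))))
Step 2: (((((\f.(\g.(\h.((f h) (g h))))) (\d.(\e.((d e) e)))) (\d.(\e.((d e) e)))) v) ((\f.(\g.(\h.((f h) g)))) (\b.(\c.b))))
Step 3: ((((\g.(\h.(((\d.(\e.((d e) e))) h) (g h)))) (\d.(\e.((d e) e)))) v) ((\f.(\g.(\h.((f h) g)))) (\b.(\c.b))))
Step 4: (((\h.(((\d.(\e.((d e) e))) h) ((\d.(\e.((d e) e))) h))) v) ((\f.(\g.(\h.((f h) g)))) (\b.(\c.b))))
Step 5: ((((\d.(\e.((d e) e))) v) ((\d.(\e.((d e) e))) v)) ((\f.(\g.(\h.((f h) g)))) (\b.(\c.b))))
Step 6: (((\e.((v e) e)) ((\d.(\e.((d e) e))) v)) ((\f.(\g.(\h.((f h) g)))) (\b.(\c.b))))
Step 7: (((v ((\d.(\e.((d e) e))) v)) ((\d.(\e.((d e) e))) v)) ((\f.(\g.(\h.((f h) g)))) (\b.(\c.b))))
Step 8: (((v (\e.((v e) e))) ((\d.(\e.((d e) e))) v)) ((\f.(\g.(\h.((f h) g)))) (\b.(\c.b))))
Step 9: (((v (\e.((v e) e))) (\e.((v e) e))) ((\f.(\g.(\h.((f h) g)))) (\b.(\c.b))))
Step 10: (((v (\e.((v e) e))) (\e.((v e) e))) (\g.(\h.(((\b.(\c.b)) h) g))))
Step 11: (((v (\e.((v e) e))) (\e.((v e) e))) (\g.(\h.((\c.h) g))))
Step 12: (((v (\e.((v e) e))) (\e.((v e) e))) (\g.(\h.h)))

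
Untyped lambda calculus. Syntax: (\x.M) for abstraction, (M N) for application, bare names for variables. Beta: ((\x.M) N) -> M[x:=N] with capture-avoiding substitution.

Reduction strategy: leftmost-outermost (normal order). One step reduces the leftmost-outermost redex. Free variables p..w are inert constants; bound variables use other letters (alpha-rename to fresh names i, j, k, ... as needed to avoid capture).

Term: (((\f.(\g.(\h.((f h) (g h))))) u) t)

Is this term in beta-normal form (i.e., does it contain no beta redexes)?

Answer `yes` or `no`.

Term: (((\f.(\g.(\h.((f h) (g h))))) u) t)
Found 1 beta redex(es).

Answer: no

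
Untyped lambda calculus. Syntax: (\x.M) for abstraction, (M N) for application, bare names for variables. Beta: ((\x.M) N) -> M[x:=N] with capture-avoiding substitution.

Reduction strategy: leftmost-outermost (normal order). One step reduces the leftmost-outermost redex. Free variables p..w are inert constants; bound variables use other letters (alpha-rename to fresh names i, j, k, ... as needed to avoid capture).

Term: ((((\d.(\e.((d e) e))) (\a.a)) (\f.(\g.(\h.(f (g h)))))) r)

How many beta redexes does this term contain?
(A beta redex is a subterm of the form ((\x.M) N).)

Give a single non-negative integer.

Term: ((((\d.(\e.((d e) e))) (\a.a)) (\f.(\g.(\h.(f (g h)))))) r)
  Redex: ((\d.(\e.((d e) e))) (\a.a))
Total redexes: 1

Answer: 1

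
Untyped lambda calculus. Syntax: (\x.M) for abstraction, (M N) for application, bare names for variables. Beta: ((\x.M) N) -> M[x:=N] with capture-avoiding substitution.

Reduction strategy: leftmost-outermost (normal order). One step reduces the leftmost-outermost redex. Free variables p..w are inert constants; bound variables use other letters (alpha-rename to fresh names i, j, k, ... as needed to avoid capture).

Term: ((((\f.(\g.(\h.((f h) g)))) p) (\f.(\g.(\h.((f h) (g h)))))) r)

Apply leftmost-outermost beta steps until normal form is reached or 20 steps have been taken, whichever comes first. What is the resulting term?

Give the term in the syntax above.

Step 0: ((((\f.(\g.(\h.((f h) g)))) p) (\f.(\g.(\h.((f h) (g h)))))) r)
Step 1: (((\g.(\h.((p h) g))) (\f.(\g.(\h.((f h) (g h)))))) r)
Step 2: ((\h.((p h) (\f.(\g.(\h.((f h) (g h))))))) r)
Step 3: ((p r) (\f.(\g.(\h.((f h) (g h))))))

Answer: ((p r) (\f.(\g.(\h.((f h) (g h))))))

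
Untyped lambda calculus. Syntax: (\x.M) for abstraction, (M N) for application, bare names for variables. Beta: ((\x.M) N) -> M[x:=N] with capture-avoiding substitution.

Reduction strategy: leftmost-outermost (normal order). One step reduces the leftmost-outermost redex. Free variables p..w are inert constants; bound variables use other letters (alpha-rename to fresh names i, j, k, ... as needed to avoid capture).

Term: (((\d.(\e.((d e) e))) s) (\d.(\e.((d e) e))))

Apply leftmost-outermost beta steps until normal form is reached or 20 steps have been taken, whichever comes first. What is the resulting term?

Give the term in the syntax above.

Answer: ((s (\d.(\e.((d e) e)))) (\d.(\e.((d e) e))))

Derivation:
Step 0: (((\d.(\e.((d e) e))) s) (\d.(\e.((d e) e))))
Step 1: ((\e.((s e) e)) (\d.(\e.((d e) e))))
Step 2: ((s (\d.(\e.((d e) e)))) (\d.(\e.((d e) e))))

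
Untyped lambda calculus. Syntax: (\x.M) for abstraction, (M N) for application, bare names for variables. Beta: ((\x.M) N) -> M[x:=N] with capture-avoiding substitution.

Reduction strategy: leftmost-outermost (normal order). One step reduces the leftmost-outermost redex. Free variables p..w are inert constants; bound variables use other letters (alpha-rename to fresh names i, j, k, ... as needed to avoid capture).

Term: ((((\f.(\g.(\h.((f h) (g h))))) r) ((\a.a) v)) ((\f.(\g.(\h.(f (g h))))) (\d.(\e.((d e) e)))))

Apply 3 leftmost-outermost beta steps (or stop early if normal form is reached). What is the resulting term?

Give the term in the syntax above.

Step 0: ((((\f.(\g.(\h.((f h) (g h))))) r) ((\a.a) v)) ((\f.(\g.(\h.(f (g h))))) (\d.(\e.((d e) e)))))
Step 1: (((\g.(\h.((r h) (g h)))) ((\a.a) v)) ((\f.(\g.(\h.(f (g h))))) (\d.(\e.((d e) e)))))
Step 2: ((\h.((r h) (((\a.a) v) h))) ((\f.(\g.(\h.(f (g h))))) (\d.(\e.((d e) e)))))
Step 3: ((r ((\f.(\g.(\h.(f (g h))))) (\d.(\e.((d e) e))))) (((\a.a) v) ((\f.(\g.(\h.(f (g h))))) (\d.(\e.((d e) e))))))

Answer: ((r ((\f.(\g.(\h.(f (g h))))) (\d.(\e.((d e) e))))) (((\a.a) v) ((\f.(\g.(\h.(f (g h))))) (\d.(\e.((d e) e))))))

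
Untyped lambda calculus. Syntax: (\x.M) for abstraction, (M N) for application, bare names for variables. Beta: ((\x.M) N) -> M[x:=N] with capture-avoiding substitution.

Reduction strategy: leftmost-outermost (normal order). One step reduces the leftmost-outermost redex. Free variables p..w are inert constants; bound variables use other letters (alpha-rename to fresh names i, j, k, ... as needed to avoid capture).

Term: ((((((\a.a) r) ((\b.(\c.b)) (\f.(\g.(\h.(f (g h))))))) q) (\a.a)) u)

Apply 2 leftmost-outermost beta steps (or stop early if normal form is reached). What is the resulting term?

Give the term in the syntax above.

Answer: ((((r (\c.(\f.(\g.(\h.(f (g h))))))) q) (\a.a)) u)

Derivation:
Step 0: ((((((\a.a) r) ((\b.(\c.b)) (\f.(\g.(\h.(f (g h))))))) q) (\a.a)) u)
Step 1: ((((r ((\b.(\c.b)) (\f.(\g.(\h.(f (g h))))))) q) (\a.a)) u)
Step 2: ((((r (\c.(\f.(\g.(\h.(f (g h))))))) q) (\a.a)) u)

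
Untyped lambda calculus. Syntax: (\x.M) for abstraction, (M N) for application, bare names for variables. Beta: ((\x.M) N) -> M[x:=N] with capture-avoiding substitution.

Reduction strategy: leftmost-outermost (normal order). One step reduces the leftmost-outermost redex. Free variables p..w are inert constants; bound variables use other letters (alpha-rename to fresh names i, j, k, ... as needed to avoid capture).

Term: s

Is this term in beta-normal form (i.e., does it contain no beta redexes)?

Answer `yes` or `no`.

Answer: yes

Derivation:
Term: s
No beta redexes found.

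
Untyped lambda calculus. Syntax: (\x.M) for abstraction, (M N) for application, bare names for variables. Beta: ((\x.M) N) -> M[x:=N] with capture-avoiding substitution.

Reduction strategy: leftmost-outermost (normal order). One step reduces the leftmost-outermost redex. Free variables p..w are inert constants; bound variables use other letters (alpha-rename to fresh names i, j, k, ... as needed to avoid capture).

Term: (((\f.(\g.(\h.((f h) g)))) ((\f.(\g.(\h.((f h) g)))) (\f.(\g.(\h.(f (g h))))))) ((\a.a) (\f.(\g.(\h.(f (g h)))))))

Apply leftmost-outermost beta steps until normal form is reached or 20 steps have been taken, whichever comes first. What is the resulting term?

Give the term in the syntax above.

Step 0: (((\f.(\g.(\h.((f h) g)))) ((\f.(\g.(\h.((f h) g)))) (\f.(\g.(\h.(f (g h))))))) ((\a.a) (\f.(\g.(\h.(f (g h)))))))
Step 1: ((\g.(\h.((((\f.(\g.(\h.((f h) g)))) (\f.(\g.(\h.(f (g h)))))) h) g))) ((\a.a) (\f.(\g.(\h.(f (g h)))))))
Step 2: (\h.((((\f.(\g.(\h.((f h) g)))) (\f.(\g.(\h.(f (g h)))))) h) ((\a.a) (\f.(\g.(\h.(f (g h))))))))
Step 3: (\h.(((\g.(\h.(((\f.(\g.(\h.(f (g h))))) h) g))) h) ((\a.a) (\f.(\g.(\h.(f (g h))))))))
Step 4: (\h.((\i.(((\f.(\g.(\h.(f (g h))))) i) h)) ((\a.a) (\f.(\g.(\h.(f (g h))))))))
Step 5: (\h.(((\f.(\g.(\h.(f (g h))))) ((\a.a) (\f.(\g.(\h.(f (g h))))))) h))
Step 6: (\h.((\g.(\h.(((\a.a) (\f.(\g.(\h.(f (g h)))))) (g h)))) h))
Step 7: (\h.(\i.(((\a.a) (\f.(\g.(\h.(f (g h)))))) (h i))))
Step 8: (\h.(\i.((\f.(\g.(\h.(f (g h))))) (h i))))
Step 9: (\h.(\i.(\g.(\j.((h i) (g j))))))

Answer: (\h.(\i.(\g.(\j.((h i) (g j))))))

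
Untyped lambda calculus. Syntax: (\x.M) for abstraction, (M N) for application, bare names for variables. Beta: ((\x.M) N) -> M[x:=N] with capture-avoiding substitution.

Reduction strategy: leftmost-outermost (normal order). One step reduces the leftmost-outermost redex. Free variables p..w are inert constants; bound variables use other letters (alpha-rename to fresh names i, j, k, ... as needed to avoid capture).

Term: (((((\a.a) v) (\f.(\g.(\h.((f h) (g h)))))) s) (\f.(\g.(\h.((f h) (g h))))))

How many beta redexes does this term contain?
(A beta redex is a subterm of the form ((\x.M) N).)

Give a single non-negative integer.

Answer: 1

Derivation:
Term: (((((\a.a) v) (\f.(\g.(\h.((f h) (g h)))))) s) (\f.(\g.(\h.((f h) (g h))))))
  Redex: ((\a.a) v)
Total redexes: 1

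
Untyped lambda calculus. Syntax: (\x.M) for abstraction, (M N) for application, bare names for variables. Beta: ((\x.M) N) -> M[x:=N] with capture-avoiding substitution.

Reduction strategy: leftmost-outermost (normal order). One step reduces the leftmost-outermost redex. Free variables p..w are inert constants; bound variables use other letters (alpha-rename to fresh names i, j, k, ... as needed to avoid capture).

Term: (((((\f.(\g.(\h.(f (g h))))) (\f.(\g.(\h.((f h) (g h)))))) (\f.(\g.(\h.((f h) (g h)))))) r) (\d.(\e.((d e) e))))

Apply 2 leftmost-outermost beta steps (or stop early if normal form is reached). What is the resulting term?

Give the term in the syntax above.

Step 0: (((((\f.(\g.(\h.(f (g h))))) (\f.(\g.(\h.((f h) (g h)))))) (\f.(\g.(\h.((f h) (g h)))))) r) (\d.(\e.((d e) e))))
Step 1: ((((\g.(\h.((\f.(\g.(\h.((f h) (g h))))) (g h)))) (\f.(\g.(\h.((f h) (g h)))))) r) (\d.(\e.((d e) e))))
Step 2: (((\h.((\f.(\g.(\h.((f h) (g h))))) ((\f.(\g.(\h.((f h) (g h))))) h))) r) (\d.(\e.((d e) e))))

Answer: (((\h.((\f.(\g.(\h.((f h) (g h))))) ((\f.(\g.(\h.((f h) (g h))))) h))) r) (\d.(\e.((d e) e))))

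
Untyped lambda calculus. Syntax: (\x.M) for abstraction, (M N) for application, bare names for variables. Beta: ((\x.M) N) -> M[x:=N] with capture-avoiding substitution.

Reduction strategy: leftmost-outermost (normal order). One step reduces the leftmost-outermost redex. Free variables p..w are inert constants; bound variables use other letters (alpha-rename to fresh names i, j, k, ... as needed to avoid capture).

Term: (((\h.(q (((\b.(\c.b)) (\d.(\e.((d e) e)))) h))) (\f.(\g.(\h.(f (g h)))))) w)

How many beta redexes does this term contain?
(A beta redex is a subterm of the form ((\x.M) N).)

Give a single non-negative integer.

Answer: 2

Derivation:
Term: (((\h.(q (((\b.(\c.b)) (\d.(\e.((d e) e)))) h))) (\f.(\g.(\h.(f (g h)))))) w)
  Redex: ((\h.(q (((\b.(\c.b)) (\d.(\e.((d e) e)))) h))) (\f.(\g.(\h.(f (g h))))))
  Redex: ((\b.(\c.b)) (\d.(\e.((d e) e))))
Total redexes: 2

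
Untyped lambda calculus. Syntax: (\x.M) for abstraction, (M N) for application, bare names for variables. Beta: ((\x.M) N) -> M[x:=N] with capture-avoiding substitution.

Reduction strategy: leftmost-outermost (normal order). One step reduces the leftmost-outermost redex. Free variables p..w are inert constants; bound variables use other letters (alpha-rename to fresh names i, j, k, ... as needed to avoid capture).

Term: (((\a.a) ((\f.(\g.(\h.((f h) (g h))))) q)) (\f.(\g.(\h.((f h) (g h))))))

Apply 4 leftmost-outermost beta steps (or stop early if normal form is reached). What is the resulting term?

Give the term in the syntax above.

Step 0: (((\a.a) ((\f.(\g.(\h.((f h) (g h))))) q)) (\f.(\g.(\h.((f h) (g h))))))
Step 1: (((\f.(\g.(\h.((f h) (g h))))) q) (\f.(\g.(\h.((f h) (g h))))))
Step 2: ((\g.(\h.((q h) (g h)))) (\f.(\g.(\h.((f h) (g h))))))
Step 3: (\h.((q h) ((\f.(\g.(\h.((f h) (g h))))) h)))
Step 4: (\h.((q h) (\g.(\i.((h i) (g i))))))

Answer: (\h.((q h) (\g.(\i.((h i) (g i))))))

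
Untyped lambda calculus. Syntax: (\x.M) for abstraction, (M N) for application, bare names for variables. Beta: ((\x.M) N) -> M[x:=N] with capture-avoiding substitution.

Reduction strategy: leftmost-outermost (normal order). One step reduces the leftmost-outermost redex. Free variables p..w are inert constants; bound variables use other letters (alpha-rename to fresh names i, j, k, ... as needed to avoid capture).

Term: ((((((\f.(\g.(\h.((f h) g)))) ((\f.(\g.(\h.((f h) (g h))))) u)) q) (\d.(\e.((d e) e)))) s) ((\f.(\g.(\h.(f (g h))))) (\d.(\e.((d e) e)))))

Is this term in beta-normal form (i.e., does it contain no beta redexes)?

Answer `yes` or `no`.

Answer: no

Derivation:
Term: ((((((\f.(\g.(\h.((f h) g)))) ((\f.(\g.(\h.((f h) (g h))))) u)) q) (\d.(\e.((d e) e)))) s) ((\f.(\g.(\h.(f (g h))))) (\d.(\e.((d e) e)))))
Found 3 beta redex(es).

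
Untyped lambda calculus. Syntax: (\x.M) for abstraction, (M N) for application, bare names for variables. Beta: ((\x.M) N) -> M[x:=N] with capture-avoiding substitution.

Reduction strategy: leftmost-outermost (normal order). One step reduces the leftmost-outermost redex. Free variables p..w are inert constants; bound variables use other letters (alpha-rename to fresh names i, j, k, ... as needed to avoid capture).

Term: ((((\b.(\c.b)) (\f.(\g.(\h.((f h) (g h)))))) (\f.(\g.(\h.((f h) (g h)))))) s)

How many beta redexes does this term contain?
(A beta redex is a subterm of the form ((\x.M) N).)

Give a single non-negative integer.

Term: ((((\b.(\c.b)) (\f.(\g.(\h.((f h) (g h)))))) (\f.(\g.(\h.((f h) (g h)))))) s)
  Redex: ((\b.(\c.b)) (\f.(\g.(\h.((f h) (g h))))))
Total redexes: 1

Answer: 1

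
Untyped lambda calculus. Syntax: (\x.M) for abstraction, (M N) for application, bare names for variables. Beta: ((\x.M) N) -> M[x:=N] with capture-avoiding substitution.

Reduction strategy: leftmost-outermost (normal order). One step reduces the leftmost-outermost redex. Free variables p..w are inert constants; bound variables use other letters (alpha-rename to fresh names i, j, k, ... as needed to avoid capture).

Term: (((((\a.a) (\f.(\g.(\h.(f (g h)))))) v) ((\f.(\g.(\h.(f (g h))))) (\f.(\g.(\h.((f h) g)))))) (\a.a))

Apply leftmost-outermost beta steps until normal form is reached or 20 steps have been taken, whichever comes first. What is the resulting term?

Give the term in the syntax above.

Step 0: (((((\a.a) (\f.(\g.(\h.(f (g h)))))) v) ((\f.(\g.(\h.(f (g h))))) (\f.(\g.(\h.((f h) g)))))) (\a.a))
Step 1: ((((\f.(\g.(\h.(f (g h))))) v) ((\f.(\g.(\h.(f (g h))))) (\f.(\g.(\h.((f h) g)))))) (\a.a))
Step 2: (((\g.(\h.(v (g h)))) ((\f.(\g.(\h.(f (g h))))) (\f.(\g.(\h.((f h) g)))))) (\a.a))
Step 3: ((\h.(v (((\f.(\g.(\h.(f (g h))))) (\f.(\g.(\h.((f h) g))))) h))) (\a.a))
Step 4: (v (((\f.(\g.(\h.(f (g h))))) (\f.(\g.(\h.((f h) g))))) (\a.a)))
Step 5: (v ((\g.(\h.((\f.(\g.(\h.((f h) g)))) (g h)))) (\a.a)))
Step 6: (v (\h.((\f.(\g.(\h.((f h) g)))) ((\a.a) h))))
Step 7: (v (\h.(\g.(\i.((((\a.a) h) i) g)))))
Step 8: (v (\h.(\g.(\i.((h i) g)))))

Answer: (v (\h.(\g.(\i.((h i) g)))))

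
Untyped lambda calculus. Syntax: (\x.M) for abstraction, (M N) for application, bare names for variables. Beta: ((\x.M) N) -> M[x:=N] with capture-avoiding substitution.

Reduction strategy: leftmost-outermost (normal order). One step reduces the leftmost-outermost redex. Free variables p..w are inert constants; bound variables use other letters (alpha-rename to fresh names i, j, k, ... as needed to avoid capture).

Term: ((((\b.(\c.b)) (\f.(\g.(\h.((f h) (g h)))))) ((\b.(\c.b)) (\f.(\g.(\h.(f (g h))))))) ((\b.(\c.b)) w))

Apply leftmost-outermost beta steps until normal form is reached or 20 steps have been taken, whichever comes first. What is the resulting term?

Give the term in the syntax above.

Answer: (\g.(\h.(w (g h))))

Derivation:
Step 0: ((((\b.(\c.b)) (\f.(\g.(\h.((f h) (g h)))))) ((\b.(\c.b)) (\f.(\g.(\h.(f (g h))))))) ((\b.(\c.b)) w))
Step 1: (((\c.(\f.(\g.(\h.((f h) (g h)))))) ((\b.(\c.b)) (\f.(\g.(\h.(f (g h))))))) ((\b.(\c.b)) w))
Step 2: ((\f.(\g.(\h.((f h) (g h))))) ((\b.(\c.b)) w))
Step 3: (\g.(\h.((((\b.(\c.b)) w) h) (g h))))
Step 4: (\g.(\h.(((\c.w) h) (g h))))
Step 5: (\g.(\h.(w (g h))))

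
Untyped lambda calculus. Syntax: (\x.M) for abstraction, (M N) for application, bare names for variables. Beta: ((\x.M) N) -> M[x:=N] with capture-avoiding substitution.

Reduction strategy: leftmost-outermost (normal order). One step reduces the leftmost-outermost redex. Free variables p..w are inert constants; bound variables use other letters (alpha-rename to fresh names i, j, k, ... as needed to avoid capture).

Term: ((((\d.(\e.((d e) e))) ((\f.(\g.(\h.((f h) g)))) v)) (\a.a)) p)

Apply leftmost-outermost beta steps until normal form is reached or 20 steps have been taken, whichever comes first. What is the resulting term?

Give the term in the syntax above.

Step 0: ((((\d.(\e.((d e) e))) ((\f.(\g.(\h.((f h) g)))) v)) (\a.a)) p)
Step 1: (((\e.((((\f.(\g.(\h.((f h) g)))) v) e) e)) (\a.a)) p)
Step 2: (((((\f.(\g.(\h.((f h) g)))) v) (\a.a)) (\a.a)) p)
Step 3: ((((\g.(\h.((v h) g))) (\a.a)) (\a.a)) p)
Step 4: (((\h.((v h) (\a.a))) (\a.a)) p)
Step 5: (((v (\a.a)) (\a.a)) p)

Answer: (((v (\a.a)) (\a.a)) p)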